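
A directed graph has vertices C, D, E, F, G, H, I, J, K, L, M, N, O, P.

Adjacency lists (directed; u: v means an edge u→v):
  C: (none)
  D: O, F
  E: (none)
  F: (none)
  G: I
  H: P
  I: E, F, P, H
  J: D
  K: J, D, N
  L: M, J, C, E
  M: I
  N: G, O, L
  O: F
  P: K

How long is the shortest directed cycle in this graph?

5

For each vertex v, BFS finds the shortest path from v back to v.
The shortest such closed walk is K → N → G → I → P → K, length 5.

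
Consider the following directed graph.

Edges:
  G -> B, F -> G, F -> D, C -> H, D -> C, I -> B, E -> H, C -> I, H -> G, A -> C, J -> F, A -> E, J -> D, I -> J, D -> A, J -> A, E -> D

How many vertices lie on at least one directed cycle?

7

A vertex is on a directed cycle iff it belongs to a strongly connected component of size ≥ 2 (or has a self-loop).
The vertices on cycles are {A, C, D, E, F, I, J} — 7 in total.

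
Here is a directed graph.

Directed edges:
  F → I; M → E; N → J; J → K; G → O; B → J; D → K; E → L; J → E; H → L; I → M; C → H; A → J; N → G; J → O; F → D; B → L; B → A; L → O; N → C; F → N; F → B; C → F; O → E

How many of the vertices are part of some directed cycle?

A vertex is on a directed cycle iff it belongs to a strongly connected component of size ≥ 2 (or has a self-loop).
The vertices on cycles are {C, E, F, L, N, O} — 6 in total.

6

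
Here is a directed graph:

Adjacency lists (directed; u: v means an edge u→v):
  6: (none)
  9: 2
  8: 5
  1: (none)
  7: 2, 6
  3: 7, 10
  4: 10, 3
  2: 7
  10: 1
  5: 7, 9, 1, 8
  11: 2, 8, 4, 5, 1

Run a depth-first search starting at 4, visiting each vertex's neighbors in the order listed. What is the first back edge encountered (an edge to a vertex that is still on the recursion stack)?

DFS from 4 (visiting each vertex's neighbors in the order listed); mark gray on enter, black on exit:
4 gray
  10 gray
    1 gray
    1 black
  10 black
  3 gray
    7 gray
      2 gray
        2→7: 7 is gray → back edge
First back edge: 2 → 7.

2→7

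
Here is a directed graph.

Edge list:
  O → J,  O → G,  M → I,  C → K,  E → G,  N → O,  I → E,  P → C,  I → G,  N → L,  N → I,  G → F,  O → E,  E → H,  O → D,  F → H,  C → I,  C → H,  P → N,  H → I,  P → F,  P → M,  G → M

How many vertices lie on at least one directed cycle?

A vertex is on a directed cycle iff it belongs to a strongly connected component of size ≥ 2 (or has a self-loop).
The vertices on cycles are {E, F, G, H, I, M} — 6 in total.

6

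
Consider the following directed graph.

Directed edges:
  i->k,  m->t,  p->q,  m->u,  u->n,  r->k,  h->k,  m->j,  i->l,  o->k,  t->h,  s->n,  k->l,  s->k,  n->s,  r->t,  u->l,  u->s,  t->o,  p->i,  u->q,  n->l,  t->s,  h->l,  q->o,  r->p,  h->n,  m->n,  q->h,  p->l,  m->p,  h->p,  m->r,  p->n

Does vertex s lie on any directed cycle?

s is on a cycle iff s can reach itself via ≥1 edge.
s → n → s — yes.

Yes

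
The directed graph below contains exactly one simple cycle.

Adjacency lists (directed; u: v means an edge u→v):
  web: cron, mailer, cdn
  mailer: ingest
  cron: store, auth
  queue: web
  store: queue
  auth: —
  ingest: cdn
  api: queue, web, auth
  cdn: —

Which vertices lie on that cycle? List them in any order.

web, cron, queue, store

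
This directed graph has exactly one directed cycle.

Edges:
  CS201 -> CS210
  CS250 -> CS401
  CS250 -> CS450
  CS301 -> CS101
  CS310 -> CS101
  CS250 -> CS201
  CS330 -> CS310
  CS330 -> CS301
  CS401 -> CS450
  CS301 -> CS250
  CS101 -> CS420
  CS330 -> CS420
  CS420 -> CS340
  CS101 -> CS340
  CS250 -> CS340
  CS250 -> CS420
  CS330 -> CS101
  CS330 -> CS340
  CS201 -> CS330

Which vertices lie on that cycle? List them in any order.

CS201, CS250, CS301, CS330

DFS with gray/black marking from CS301:
CS301 gray
  CS101 gray
    CS420 gray
      CS340 gray
      CS340 black
    CS420 black
    CS101→CS340: CS340 black — skip
  CS101 black
  CS250 gray
    CS401 gray
      CS450 gray
      CS450 black
    CS401 black
    CS201 gray
      CS210 gray
      CS210 black
      CS330 gray
        CS330→CS340: CS340 black — skip
        CS330→CS420: CS420 black — skip
        CS330→CS301: CS301 is gray → back edge
Back edge closes the cycle CS301 → CS250 → CS201 → CS330 → CS301; its vertices are {CS201, CS250, CS301, CS330}.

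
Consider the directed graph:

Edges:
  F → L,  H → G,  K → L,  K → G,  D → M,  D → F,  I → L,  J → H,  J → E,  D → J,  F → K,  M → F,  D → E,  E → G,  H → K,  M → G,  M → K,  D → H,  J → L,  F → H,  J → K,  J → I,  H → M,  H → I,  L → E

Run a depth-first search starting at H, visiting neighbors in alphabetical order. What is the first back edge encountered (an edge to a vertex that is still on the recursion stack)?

F->H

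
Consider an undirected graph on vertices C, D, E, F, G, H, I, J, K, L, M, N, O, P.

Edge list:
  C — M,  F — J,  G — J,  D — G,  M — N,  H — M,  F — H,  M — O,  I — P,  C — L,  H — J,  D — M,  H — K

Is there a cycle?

DFS, tracking each vertex's parent; an edge to a visited non-parent vertex closes a cycle.
Start from E:
visit E (parent –)
visit C (parent –)
  visit M (parent C)
    visit D (parent M)
      D–M: parent, skip
      visit G (parent D)
        G–D: parent, skip
        visit J (parent G)
          visit H (parent J)
            visit K (parent H)
              K–H: parent, skip
            visit F (parent H)
              F–H: parent, skip
              F–J: J visited and ≠ parent → cycle
Cycle: J – H – F – J.

Yes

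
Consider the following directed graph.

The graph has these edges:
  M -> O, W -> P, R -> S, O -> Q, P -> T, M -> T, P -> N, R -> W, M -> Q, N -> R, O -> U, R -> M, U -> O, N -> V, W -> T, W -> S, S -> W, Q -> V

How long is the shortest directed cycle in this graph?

2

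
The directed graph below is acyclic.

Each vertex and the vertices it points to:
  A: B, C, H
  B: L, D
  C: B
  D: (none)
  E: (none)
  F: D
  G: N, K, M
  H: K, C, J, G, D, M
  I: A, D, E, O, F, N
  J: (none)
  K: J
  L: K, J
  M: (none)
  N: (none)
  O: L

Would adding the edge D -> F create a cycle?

Adding D→F creates a cycle iff F can already reach D.
Path from F: F → D.
So F → … → D → F is a cycle.

Yes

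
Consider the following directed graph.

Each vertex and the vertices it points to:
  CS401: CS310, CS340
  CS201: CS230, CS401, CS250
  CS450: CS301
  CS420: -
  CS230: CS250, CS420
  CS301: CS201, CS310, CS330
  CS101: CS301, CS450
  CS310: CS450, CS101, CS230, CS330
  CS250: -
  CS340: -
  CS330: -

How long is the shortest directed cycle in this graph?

For each vertex v, BFS finds the shortest path from v back to v.
The shortest such closed walk is CS301 → CS310 → CS450 → CS301, length 3.

3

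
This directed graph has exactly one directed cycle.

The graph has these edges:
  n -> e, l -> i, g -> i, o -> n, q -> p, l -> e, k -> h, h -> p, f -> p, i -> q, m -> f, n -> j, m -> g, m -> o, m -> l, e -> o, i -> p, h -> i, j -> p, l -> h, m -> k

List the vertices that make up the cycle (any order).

DFS with gray/black marking from o:
o gray
  n gray
    e gray
      e→o: o is gray → back edge
Back edge closes the cycle o → n → e → o; its vertices are {e, n, o}.

e, n, o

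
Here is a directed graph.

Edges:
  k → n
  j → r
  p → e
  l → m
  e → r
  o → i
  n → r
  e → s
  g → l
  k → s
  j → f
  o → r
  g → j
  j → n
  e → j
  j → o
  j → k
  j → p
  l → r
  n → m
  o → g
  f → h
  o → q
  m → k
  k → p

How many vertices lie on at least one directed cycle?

A vertex is on a directed cycle iff it belongs to a strongly connected component of size ≥ 2 (or has a self-loop).
The vertices on cycles are {e, g, j, k, l, m, n, o, p} — 9 in total.

9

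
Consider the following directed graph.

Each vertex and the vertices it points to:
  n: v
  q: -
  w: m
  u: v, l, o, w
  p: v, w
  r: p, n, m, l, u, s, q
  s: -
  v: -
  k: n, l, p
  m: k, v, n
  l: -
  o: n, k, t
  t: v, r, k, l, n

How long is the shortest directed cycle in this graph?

4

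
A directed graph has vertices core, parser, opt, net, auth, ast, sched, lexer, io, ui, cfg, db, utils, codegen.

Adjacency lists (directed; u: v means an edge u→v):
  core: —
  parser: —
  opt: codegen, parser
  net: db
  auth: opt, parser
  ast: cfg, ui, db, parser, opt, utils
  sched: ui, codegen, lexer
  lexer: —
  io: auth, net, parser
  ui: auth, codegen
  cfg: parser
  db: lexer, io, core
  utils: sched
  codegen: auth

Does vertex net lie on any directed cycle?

Yes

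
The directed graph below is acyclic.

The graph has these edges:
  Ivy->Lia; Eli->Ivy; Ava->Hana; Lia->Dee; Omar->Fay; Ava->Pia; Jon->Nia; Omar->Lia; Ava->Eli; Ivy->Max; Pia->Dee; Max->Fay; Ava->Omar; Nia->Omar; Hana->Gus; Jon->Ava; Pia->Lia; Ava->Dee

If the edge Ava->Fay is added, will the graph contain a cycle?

No

Adding Ava→Fay creates a cycle iff Fay can already reach Ava.
Explore from Fay: no path reaches Ava. The graph stays acyclic.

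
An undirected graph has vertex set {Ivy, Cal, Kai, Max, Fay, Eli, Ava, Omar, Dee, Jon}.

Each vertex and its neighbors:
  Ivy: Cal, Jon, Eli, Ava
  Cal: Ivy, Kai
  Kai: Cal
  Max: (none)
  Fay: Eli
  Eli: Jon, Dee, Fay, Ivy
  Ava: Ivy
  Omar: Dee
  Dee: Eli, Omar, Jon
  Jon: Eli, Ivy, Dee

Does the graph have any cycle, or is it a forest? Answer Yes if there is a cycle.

DFS, tracking each vertex's parent; an edge to a visited non-parent vertex closes a cycle.
Start from Dee:
visit Dee (parent –)
  visit Eli (parent Dee)
    visit Jon (parent Eli)
      Jon–Eli: parent, skip
      visit Ivy (parent Jon)
        visit Cal (parent Ivy)
          Cal–Ivy: parent, skip
          visit Kai (parent Cal)
            Kai–Cal: parent, skip
        Ivy–Jon: parent, skip
        Ivy–Eli: Eli visited and ≠ parent → cycle
Cycle: Eli – Jon – Ivy – Eli.

Yes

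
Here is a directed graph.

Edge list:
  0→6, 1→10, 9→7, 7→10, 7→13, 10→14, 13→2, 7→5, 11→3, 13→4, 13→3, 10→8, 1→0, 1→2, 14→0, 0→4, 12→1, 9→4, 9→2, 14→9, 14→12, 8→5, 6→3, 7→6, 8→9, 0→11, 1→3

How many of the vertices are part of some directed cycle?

A vertex is on a directed cycle iff it belongs to a strongly connected component of size ≥ 2 (or has a self-loop).
The vertices on cycles are {1, 7, 8, 9, 10, 12, 14} — 7 in total.

7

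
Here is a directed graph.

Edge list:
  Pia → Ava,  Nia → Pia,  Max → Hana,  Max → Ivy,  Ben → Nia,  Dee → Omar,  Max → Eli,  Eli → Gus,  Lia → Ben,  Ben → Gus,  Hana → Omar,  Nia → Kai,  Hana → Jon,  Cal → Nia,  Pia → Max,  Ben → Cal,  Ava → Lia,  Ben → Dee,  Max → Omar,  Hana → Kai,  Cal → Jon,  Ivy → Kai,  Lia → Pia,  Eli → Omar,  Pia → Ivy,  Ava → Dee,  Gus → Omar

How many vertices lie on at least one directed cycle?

6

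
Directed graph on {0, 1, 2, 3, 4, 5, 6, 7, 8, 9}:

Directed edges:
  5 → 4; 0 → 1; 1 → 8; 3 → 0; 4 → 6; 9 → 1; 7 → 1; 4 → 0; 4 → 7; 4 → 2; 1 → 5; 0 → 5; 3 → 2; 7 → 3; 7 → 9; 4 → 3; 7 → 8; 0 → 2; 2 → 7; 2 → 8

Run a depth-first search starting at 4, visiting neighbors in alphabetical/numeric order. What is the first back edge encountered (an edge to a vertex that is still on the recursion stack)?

DFS from 4 (visiting neighbors in alphabetical/numeric order); mark gray on enter, black on exit:
4 gray
  0 gray
    1 gray
      5 gray
        5→4: 4 is gray → back edge
First back edge: 5 → 4.

5→4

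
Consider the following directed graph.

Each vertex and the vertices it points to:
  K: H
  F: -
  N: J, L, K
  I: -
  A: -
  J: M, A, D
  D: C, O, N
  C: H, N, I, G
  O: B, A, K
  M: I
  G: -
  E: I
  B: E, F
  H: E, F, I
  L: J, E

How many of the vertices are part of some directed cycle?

5

A vertex is on a directed cycle iff it belongs to a strongly connected component of size ≥ 2 (or has a self-loop).
The vertices on cycles are {C, D, J, L, N} — 5 in total.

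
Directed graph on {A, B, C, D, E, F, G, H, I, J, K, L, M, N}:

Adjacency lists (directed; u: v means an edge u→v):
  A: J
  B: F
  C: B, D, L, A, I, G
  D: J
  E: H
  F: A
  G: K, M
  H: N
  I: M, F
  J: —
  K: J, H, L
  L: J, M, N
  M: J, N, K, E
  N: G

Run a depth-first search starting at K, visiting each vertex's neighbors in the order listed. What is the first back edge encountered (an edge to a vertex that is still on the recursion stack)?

DFS from K (visiting each vertex's neighbors in the order listed); mark gray on enter, black on exit:
K gray
  J gray
  J black
  H gray
    N gray
      G gray
        G→K: K is gray → back edge
First back edge: G → K.

G→K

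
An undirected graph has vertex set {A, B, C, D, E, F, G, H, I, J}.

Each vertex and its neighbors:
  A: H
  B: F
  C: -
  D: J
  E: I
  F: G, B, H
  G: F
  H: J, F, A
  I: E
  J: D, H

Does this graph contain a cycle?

No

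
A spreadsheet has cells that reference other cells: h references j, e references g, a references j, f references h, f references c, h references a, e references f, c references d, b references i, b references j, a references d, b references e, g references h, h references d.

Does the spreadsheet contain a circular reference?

No

DFS with white/gray/black marking, starting from e:
e gray
  g gray
    h gray
      d gray
      d black
      a gray
        a→d: d black — skip
        j gray
        j black
      a black
      h→j: j black — skip
    h black
  g black
  f gray
    f→h: h black — skip
    c gray
      c→d: d black — skip
    c black
  f black
e black
b gray
  i gray
  i black
  b→j: j black — skip
  b→e: e black — skip
b black
Every edge goes to a white or black vertex — no back edge, so the graph is acyclic.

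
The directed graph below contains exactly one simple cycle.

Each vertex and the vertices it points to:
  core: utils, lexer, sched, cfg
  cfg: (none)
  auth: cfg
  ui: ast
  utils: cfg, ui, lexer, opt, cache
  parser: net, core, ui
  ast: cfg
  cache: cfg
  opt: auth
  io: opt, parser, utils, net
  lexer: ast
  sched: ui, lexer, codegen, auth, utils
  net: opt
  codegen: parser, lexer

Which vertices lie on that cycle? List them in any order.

core, sched, parser, codegen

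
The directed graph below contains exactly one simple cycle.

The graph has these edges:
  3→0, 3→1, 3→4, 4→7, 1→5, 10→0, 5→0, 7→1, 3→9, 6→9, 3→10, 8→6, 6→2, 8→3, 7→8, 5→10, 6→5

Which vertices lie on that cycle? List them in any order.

DFS with gray/black marking from 7:
7 gray
  8 gray
    6 gray
      5 gray
        0 gray
        0 black
        10 gray
          10→0: 0 black — skip
        10 black
      5 black
      2 gray
      2 black
      9 gray
      9 black
    6 black
    3 gray
      3→0: 0 black — skip
      3→10: 10 black — skip
      3→9: 9 black — skip
      1 gray
        1→5: 5 black — skip
      1 black
      4 gray
        4→7: 7 is gray → back edge
Back edge closes the cycle 7 → 8 → 3 → 4 → 7; its vertices are {3, 4, 7, 8}.

3, 4, 7, 8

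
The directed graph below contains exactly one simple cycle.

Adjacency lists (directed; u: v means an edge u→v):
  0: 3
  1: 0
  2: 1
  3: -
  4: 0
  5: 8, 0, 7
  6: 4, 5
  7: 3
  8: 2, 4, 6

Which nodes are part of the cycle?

5, 6, 8

DFS with gray/black marking from 5:
5 gray
  8 gray
    2 gray
      1 gray
        0 gray
          3 gray
          3 black
        0 black
      1 black
    2 black
    4 gray
      4→0: 0 black — skip
    4 black
    6 gray
      6→4: 4 black — skip
      6→5: 5 is gray → back edge
Back edge closes the cycle 5 → 8 → 6 → 5; its vertices are {5, 6, 8}.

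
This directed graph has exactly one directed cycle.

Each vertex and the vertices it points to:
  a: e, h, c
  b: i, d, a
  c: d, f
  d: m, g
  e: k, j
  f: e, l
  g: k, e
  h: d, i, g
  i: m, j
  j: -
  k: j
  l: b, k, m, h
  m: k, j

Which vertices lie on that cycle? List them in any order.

a, b, c, f, l

DFS with gray/black marking from f:
f gray
  e gray
    k gray
      j gray
      j black
    k black
    e→j: j black — skip
  e black
  l gray
    b gray
      i gray
        m gray
          m→k: k black — skip
          m→j: j black — skip
        m black
        i→j: j black — skip
      i black
      d gray
        d→m: m black — skip
        g gray
          g→k: k black — skip
          g→e: e black — skip
        g black
      d black
      a gray
        a→e: e black — skip
        h gray
          h→d: d black — skip
          h→i: i black — skip
          h→g: g black — skip
        h black
        c gray
          c→d: d black — skip
          c→f: f is gray → back edge
Back edge closes the cycle f → l → b → a → c → f; its vertices are {a, b, c, f, l}.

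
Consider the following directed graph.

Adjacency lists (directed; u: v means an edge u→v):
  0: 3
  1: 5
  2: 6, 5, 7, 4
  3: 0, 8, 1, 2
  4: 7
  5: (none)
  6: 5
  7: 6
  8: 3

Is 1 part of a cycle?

1 lies on a cycle iff there is a path from 1 back to itself.
Exploring from 1, it never reaches itself; equivalently, its strongly connected component is a singleton.

No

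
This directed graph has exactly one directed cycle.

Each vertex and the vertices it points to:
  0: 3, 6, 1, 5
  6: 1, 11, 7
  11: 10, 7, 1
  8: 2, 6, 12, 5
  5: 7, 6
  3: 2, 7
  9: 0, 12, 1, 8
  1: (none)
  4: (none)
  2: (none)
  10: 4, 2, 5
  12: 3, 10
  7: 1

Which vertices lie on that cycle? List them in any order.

DFS with gray/black marking from 10:
10 gray
  4 gray
  4 black
  2 gray
  2 black
  5 gray
    7 gray
      1 gray
      1 black
    7 black
    6 gray
      6→1: 1 black — skip
      11 gray
        11→10: 10 is gray → back edge
Back edge closes the cycle 10 → 5 → 6 → 11 → 10; its vertices are {5, 6, 10, 11}.

5, 6, 10, 11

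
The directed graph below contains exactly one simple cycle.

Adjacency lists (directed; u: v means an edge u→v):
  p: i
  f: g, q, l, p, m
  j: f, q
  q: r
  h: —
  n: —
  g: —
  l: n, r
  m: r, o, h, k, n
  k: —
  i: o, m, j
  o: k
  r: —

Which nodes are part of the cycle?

f, i, j, p

DFS with gray/black marking from i:
i gray
  o gray
    k gray
    k black
  o black
  m gray
    r gray
    r black
    m→o: o black — skip
    h gray
    h black
    m→k: k black — skip
    n gray
    n black
  m black
  j gray
    f gray
      g gray
      g black
      q gray
        q→r: r black — skip
      q black
      l gray
        l→n: n black — skip
        l→r: r black — skip
      l black
      p gray
        p→i: i is gray → back edge
Back edge closes the cycle i → j → f → p → i; its vertices are {f, i, j, p}.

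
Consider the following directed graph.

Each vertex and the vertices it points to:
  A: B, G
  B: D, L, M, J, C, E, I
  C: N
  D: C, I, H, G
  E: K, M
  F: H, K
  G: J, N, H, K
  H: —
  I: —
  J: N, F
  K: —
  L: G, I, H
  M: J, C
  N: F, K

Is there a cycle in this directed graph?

No

DFS with white/gray/black marking, starting from A:
A gray
  B gray
    D gray
      C gray
        N gray
          F gray
            H gray
            H black
            K gray
            K black
          F black
          N→K: K black — skip
        N black
      C black
      I gray
      I black
      D→H: H black — skip
      G gray
        J gray
          J→N: N black — skip
          J→F: F black — skip
        J black
        G→N: N black — skip
        G→H: H black — skip
        G→K: K black — skip
      G black
    D black
    L gray
      L→G: G black — skip
      L→I: I black — skip
      L→H: H black — skip
    L black
    M gray
      M→J: J black — skip
      M→C: C black — skip
    M black
    B→J: J black — skip
    B→C: C black — skip
    E gray
      E→K: K black — skip
      E→M: M black — skip
    E black
    B→I: I black — skip
  B black
  A→G: G black — skip
A black
Every edge goes to a white or black vertex — no back edge, so the graph is acyclic.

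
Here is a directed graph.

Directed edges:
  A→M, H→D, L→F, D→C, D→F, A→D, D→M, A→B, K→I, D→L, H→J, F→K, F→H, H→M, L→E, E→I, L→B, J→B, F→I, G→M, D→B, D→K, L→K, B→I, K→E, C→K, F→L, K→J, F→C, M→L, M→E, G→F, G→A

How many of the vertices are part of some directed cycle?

5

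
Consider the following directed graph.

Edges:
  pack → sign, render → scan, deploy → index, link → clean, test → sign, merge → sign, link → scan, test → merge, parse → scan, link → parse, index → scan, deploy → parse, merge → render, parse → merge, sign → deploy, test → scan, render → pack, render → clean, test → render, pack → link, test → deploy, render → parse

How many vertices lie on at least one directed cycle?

7

A vertex is on a directed cycle iff it belongs to a strongly connected component of size ≥ 2 (or has a self-loop).
The vertices on cycles are {link, pack, sign, merge, parse, deploy, render} — 7 in total.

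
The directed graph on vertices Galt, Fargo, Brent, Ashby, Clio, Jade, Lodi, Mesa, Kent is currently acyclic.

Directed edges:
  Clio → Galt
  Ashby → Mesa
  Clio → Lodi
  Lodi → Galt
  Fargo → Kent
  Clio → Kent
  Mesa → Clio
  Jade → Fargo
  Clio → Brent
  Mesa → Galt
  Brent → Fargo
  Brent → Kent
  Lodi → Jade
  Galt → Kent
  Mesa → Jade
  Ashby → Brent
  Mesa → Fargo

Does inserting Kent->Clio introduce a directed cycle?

Yes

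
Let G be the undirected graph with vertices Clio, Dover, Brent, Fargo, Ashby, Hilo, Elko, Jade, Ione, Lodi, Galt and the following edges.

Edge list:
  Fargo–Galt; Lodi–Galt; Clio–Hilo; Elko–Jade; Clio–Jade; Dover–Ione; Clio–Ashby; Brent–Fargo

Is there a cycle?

DFS, tracking each vertex's parent; an edge to a visited non-parent vertex closes a cycle.
Start from Lodi:
visit Lodi (parent –)
  visit Galt (parent Lodi)
    visit Fargo (parent Galt)
      visit Brent (parent Fargo)
        Brent–Fargo: parent, skip
      Fargo–Galt: parent, skip
    Galt–Lodi: parent, skip
visit Clio (parent –)
  visit Jade (parent Clio)
    visit Elko (parent Jade)
      Elko–Jade: parent, skip
    Jade–Clio: parent, skip
  visit Ashby (parent Clio)
    Ashby–Clio: parent, skip
  visit Hilo (parent Clio)
    Hilo–Clio: parent, skip
visit Dover (parent –)
  visit Ione (parent Dover)
    Ione–Dover: parent, skip
No non-parent visited neighbor found — the graph is a forest.

No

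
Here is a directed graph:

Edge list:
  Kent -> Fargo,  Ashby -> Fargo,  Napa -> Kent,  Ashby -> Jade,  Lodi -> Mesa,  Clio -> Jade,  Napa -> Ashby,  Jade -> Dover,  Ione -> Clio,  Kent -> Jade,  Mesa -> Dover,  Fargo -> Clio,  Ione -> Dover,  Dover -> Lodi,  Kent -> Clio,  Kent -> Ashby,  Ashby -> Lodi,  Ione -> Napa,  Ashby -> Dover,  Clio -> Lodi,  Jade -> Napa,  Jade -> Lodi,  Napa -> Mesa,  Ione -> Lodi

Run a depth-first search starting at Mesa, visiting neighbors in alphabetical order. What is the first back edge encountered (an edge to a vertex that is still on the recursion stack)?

DFS from Mesa (visiting neighbors in alphabetical order); mark gray on enter, black on exit:
Mesa gray
  Dover gray
    Lodi gray
      Lodi→Mesa: Mesa is gray → back edge
First back edge: Lodi → Mesa.

Lodi->Mesa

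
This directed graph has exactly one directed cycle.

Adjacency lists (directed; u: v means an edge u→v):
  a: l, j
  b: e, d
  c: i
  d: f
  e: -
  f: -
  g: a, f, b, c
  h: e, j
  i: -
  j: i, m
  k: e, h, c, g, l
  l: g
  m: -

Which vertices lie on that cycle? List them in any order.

DFS with gray/black marking from g:
g gray
  a gray
    l gray
      l→g: g is gray → back edge
Back edge closes the cycle g → a → l → g; its vertices are {a, g, l}.

a, g, l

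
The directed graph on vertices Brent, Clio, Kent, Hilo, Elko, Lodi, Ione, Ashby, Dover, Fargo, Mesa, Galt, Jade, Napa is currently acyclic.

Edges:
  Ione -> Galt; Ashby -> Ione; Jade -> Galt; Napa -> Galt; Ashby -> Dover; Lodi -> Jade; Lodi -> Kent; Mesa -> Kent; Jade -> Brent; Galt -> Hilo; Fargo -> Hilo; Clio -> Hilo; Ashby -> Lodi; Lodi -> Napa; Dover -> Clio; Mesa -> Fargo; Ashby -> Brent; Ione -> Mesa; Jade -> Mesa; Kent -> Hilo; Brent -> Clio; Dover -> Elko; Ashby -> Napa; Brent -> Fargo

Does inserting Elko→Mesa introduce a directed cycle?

No

Adding Elko→Mesa creates a cycle iff Mesa can already reach Elko.
Explore from Mesa: no path reaches Elko. The graph stays acyclic.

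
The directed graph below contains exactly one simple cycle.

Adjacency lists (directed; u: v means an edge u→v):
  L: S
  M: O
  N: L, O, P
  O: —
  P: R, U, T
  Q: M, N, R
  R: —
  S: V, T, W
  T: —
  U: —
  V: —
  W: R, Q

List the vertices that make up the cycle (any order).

L, N, Q, S, W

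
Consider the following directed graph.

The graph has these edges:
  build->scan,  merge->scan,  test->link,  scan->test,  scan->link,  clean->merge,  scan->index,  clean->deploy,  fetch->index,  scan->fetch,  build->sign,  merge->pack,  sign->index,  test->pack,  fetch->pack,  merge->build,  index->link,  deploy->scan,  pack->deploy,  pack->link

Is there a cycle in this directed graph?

Yes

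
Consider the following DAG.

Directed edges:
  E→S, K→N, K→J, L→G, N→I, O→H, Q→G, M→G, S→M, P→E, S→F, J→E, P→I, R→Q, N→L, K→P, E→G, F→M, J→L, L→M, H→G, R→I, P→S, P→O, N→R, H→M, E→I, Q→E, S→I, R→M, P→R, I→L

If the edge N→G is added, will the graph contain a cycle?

No

Adding N→G creates a cycle iff G can already reach N.
Explore from G: no path reaches N. The graph stays acyclic.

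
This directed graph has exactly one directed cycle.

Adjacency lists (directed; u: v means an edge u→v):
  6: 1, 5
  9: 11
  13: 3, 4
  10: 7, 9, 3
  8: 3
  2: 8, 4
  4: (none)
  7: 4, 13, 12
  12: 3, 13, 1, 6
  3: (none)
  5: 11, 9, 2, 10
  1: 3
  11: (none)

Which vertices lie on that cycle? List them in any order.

5, 6, 7, 10, 12

DFS with gray/black marking from 5:
5 gray
  11 gray
  11 black
  9 gray
    9→11: 11 black — skip
  9 black
  2 gray
    8 gray
      3 gray
      3 black
    8 black
    4 gray
    4 black
  2 black
  10 gray
    7 gray
      7→4: 4 black — skip
      13 gray
        13→3: 3 black — skip
        13→4: 4 black — skip
      13 black
      12 gray
        12→3: 3 black — skip
        12→13: 13 black — skip
        1 gray
          1→3: 3 black — skip
        1 black
        6 gray
          6→1: 1 black — skip
          6→5: 5 is gray → back edge
Back edge closes the cycle 5 → 10 → 7 → 12 → 6 → 5; its vertices are {5, 6, 7, 10, 12}.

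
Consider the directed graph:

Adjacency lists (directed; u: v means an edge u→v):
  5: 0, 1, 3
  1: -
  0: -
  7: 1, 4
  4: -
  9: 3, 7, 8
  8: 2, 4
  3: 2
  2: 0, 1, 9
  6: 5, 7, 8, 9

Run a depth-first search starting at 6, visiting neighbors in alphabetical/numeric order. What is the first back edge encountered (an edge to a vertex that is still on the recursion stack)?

DFS from 6 (visiting neighbors in alphabetical/numeric order); mark gray on enter, black on exit:
6 gray
  5 gray
    0 gray
    0 black
    1 gray
    1 black
    3 gray
      2 gray
        2→0: 0 black — skip
        2→1: 1 black — skip
        9 gray
          9→3: 3 is gray → back edge
First back edge: 9 → 3.

9→3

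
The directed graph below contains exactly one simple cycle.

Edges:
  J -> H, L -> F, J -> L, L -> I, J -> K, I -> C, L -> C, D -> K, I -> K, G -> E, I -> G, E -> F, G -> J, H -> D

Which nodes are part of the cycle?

G, I, J, L

DFS with gray/black marking from G:
G gray
  J gray
    H gray
      D gray
        K gray
        K black
      D black
    H black
    J→K: K black — skip
    L gray
      I gray
        I→G: G is gray → back edge
Back edge closes the cycle G → J → L → I → G; its vertices are {G, I, J, L}.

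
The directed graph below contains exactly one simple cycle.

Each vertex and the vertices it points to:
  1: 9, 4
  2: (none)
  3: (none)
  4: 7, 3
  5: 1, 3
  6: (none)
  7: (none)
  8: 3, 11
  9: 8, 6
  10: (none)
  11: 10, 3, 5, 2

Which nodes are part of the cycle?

DFS with gray/black marking from 11:
11 gray
  10 gray
  10 black
  3 gray
  3 black
  5 gray
    1 gray
      9 gray
        8 gray
          8→3: 3 black — skip
          8→11: 11 is gray → back edge
Back edge closes the cycle 11 → 5 → 1 → 9 → 8 → 11; its vertices are {1, 5, 8, 9, 11}.

1, 5, 8, 9, 11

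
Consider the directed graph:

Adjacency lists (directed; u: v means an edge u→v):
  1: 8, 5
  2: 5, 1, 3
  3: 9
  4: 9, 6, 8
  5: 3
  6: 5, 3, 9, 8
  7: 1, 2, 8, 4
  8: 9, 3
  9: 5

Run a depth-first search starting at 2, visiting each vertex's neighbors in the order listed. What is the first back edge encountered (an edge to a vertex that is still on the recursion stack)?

9→5

DFS from 2 (visiting each vertex's neighbors in the order listed); mark gray on enter, black on exit:
2 gray
  5 gray
    3 gray
      9 gray
        9→5: 5 is gray → back edge
First back edge: 9 → 5.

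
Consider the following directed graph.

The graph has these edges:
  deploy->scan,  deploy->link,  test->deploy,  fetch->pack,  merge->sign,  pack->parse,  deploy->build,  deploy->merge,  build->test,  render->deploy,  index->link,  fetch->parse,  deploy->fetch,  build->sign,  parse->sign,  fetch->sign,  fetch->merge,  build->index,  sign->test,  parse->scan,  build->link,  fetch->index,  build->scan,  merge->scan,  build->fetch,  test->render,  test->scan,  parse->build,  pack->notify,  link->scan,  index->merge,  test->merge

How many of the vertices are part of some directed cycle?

A vertex is on a directed cycle iff it belongs to a strongly connected component of size ≥ 2 (or has a self-loop).
The vertices on cycles are {pack, sign, test, build, fetch, index, merge, parse, deploy, render} — 10 in total.

10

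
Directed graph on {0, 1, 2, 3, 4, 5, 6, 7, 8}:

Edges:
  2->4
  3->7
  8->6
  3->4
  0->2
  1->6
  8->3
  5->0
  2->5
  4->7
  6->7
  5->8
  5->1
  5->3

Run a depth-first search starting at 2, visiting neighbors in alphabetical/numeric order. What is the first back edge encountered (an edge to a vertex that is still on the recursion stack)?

0->2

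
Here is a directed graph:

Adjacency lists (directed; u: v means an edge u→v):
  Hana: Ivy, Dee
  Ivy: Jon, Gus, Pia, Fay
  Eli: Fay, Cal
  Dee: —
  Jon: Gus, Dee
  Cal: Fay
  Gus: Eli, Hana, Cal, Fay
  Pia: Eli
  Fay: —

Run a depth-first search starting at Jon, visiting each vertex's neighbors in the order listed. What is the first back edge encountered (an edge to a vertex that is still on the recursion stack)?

Ivy->Jon

DFS from Jon (visiting each vertex's neighbors in the order listed); mark gray on enter, black on exit:
Jon gray
  Gus gray
    Eli gray
      Fay gray
      Fay black
      Cal gray
        Cal→Fay: Fay black — skip
      Cal black
    Eli black
    Hana gray
      Ivy gray
        Ivy→Jon: Jon is gray → back edge
First back edge: Ivy → Jon.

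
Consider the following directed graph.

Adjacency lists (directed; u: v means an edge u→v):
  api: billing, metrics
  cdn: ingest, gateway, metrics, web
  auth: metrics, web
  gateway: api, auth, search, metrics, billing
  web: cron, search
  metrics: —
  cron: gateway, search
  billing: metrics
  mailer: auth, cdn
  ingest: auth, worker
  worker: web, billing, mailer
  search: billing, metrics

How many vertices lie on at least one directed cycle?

8

A vertex is on a directed cycle iff it belongs to a strongly connected component of size ≥ 2 (or has a self-loop).
The vertices on cycles are {cdn, web, auth, cron, ingest, mailer, worker, gateway} — 8 in total.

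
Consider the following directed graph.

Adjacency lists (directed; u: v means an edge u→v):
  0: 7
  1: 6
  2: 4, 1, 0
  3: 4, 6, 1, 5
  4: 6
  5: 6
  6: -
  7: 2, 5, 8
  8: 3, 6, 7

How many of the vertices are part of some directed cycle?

4

A vertex is on a directed cycle iff it belongs to a strongly connected component of size ≥ 2 (or has a self-loop).
The vertices on cycles are {0, 2, 7, 8} — 4 in total.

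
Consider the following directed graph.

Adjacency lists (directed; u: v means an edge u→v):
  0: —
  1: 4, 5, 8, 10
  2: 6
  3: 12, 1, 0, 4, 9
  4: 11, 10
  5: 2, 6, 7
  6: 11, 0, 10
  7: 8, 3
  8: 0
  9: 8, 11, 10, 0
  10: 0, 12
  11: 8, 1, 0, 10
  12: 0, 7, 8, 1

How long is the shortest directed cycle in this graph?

3

For each vertex v, BFS finds the shortest path from v back to v.
The shortest such closed walk is 7 → 3 → 12 → 7, length 3.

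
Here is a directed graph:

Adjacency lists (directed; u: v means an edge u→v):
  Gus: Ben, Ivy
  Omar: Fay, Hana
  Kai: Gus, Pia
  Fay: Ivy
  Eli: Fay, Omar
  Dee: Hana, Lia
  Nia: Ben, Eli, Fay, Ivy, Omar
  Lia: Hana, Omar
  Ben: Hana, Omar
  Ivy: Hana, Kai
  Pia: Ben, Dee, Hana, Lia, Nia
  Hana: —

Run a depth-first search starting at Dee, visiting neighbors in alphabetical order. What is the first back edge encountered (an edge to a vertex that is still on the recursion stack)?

DFS from Dee (visiting neighbors in alphabetical order); mark gray on enter, black on exit:
Dee gray
  Hana gray
  Hana black
  Lia gray
    Lia→Hana: Hana black — skip
    Omar gray
      Fay gray
        Ivy gray
          Ivy→Hana: Hana black — skip
          Kai gray
            Gus gray
              Ben gray
                Ben→Hana: Hana black — skip
                Ben→Omar: Omar is gray → back edge
First back edge: Ben → Omar.

Ben→Omar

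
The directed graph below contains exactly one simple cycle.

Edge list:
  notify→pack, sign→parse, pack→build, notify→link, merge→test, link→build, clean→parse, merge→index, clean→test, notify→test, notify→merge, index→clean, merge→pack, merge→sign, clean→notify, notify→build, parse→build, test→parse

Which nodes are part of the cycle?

clean, index, merge, notify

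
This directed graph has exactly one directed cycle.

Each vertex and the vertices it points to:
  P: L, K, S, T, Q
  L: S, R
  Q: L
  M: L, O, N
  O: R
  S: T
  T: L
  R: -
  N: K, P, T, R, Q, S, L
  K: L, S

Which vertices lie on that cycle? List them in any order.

L, S, T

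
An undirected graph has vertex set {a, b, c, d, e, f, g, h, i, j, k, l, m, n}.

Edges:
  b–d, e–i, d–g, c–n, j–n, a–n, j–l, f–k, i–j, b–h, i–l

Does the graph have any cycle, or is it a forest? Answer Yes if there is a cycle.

DFS, tracking each vertex's parent; an edge to a visited non-parent vertex closes a cycle.
Start from j:
visit j (parent –)
  visit i (parent j)
    visit l (parent i)
      l–j: j visited and ≠ parent → cycle
Cycle: j – i – l – j.

Yes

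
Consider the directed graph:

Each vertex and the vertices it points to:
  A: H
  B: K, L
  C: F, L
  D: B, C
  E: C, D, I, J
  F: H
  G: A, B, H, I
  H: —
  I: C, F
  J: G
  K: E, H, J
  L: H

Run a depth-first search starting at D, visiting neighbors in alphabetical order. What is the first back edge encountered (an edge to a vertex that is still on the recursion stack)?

E→D

DFS from D (visiting neighbors in alphabetical order); mark gray on enter, black on exit:
D gray
  B gray
    K gray
      E gray
        C gray
          F gray
            H gray
            H black
          F black
          L gray
            L→H: H black — skip
          L black
        C black
        E→D: D is gray → back edge
First back edge: E → D.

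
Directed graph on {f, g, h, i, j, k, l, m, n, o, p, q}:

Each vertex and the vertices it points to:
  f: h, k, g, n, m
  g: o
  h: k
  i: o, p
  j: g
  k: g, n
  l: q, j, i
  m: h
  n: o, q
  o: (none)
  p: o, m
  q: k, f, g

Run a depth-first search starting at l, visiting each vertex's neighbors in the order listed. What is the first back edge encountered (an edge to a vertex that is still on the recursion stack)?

n→q

DFS from l (visiting each vertex's neighbors in the order listed); mark gray on enter, black on exit:
l gray
  q gray
    k gray
      g gray
        o gray
        o black
      g black
      n gray
        n→o: o black — skip
        n→q: q is gray → back edge
First back edge: n → q.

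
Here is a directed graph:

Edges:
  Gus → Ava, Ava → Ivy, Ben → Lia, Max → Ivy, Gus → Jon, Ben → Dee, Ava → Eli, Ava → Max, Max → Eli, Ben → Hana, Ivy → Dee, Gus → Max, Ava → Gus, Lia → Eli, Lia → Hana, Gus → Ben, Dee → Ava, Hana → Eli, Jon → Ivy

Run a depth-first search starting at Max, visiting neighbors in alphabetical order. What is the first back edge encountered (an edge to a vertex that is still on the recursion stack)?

DFS from Max (visiting neighbors in alphabetical order); mark gray on enter, black on exit:
Max gray
  Eli gray
  Eli black
  Ivy gray
    Dee gray
      Ava gray
        Ava→Eli: Eli black — skip
        Gus gray
          Gus→Ava: Ava is gray → back edge
First back edge: Gus → Ava.

Gus->Ava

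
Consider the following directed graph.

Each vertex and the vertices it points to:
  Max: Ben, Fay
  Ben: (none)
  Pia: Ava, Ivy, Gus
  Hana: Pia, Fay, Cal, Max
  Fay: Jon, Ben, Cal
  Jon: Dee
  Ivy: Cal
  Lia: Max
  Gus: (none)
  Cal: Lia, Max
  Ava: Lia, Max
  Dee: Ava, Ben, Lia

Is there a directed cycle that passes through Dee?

Yes

Dee is on a cycle iff Dee can reach itself via ≥1 edge.
Dee → Ava → Max → Fay → Jon → Dee — yes.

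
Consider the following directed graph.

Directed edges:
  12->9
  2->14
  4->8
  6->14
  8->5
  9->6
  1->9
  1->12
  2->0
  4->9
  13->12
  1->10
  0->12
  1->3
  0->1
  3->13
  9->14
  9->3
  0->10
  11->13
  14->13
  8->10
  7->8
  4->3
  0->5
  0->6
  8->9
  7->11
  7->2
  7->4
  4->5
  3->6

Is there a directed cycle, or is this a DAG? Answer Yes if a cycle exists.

DFS with white/gray/black marking, starting from 8:
8 gray
  9 gray
    14 gray
      13 gray
        12 gray
          12→9: 9 is gray → back edge
Back edge found, so a cycle exists: 9 → 14 → 13 → 12 → 9.

Yes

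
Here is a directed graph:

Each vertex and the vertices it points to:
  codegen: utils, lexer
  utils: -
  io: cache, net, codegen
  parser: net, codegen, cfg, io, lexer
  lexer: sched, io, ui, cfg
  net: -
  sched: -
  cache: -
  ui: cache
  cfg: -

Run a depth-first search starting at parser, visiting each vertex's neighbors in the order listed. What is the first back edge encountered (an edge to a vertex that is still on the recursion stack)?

io->codegen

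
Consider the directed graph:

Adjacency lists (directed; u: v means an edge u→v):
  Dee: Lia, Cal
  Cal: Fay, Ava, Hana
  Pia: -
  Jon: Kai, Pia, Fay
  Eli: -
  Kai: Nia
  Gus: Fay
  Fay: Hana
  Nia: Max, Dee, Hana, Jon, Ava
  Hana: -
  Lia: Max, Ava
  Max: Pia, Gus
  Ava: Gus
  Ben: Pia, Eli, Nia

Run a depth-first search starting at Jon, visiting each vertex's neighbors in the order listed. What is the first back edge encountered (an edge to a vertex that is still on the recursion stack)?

Nia→Jon

DFS from Jon (visiting each vertex's neighbors in the order listed); mark gray on enter, black on exit:
Jon gray
  Kai gray
    Nia gray
      Max gray
        Pia gray
        Pia black
        Gus gray
          Fay gray
            Hana gray
            Hana black
          Fay black
        Gus black
      Max black
      Dee gray
        Lia gray
          Lia→Max: Max black — skip
          Ava gray
            Ava→Gus: Gus black — skip
          Ava black
        Lia black
        Cal gray
          Cal→Fay: Fay black — skip
          Cal→Ava: Ava black — skip
          Cal→Hana: Hana black — skip
        Cal black
      Dee black
      Nia→Hana: Hana black — skip
      Nia→Jon: Jon is gray → back edge
First back edge: Nia → Jon.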